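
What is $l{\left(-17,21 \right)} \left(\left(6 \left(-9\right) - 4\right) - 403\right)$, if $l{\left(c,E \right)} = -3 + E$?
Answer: $-8298$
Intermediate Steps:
$l{\left(-17,21 \right)} \left(\left(6 \left(-9\right) - 4\right) - 403\right) = \left(-3 + 21\right) \left(\left(6 \left(-9\right) - 4\right) - 403\right) = 18 \left(\left(-54 - 4\right) - 403\right) = 18 \left(-58 - 403\right) = 18 \left(-461\right) = -8298$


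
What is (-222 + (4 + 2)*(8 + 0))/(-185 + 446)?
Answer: -2/3 ≈ -0.66667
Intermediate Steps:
(-222 + (4 + 2)*(8 + 0))/(-185 + 446) = (-222 + 6*8)/261 = (-222 + 48)*(1/261) = -174*1/261 = -2/3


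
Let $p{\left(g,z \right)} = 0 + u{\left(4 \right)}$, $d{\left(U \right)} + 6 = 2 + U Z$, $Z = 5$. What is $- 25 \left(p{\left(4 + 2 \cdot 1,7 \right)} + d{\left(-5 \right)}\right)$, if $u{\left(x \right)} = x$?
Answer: $625$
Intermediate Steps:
$d{\left(U \right)} = -4 + 5 U$ ($d{\left(U \right)} = -6 + \left(2 + U 5\right) = -6 + \left(2 + 5 U\right) = -4 + 5 U$)
$p{\left(g,z \right)} = 4$ ($p{\left(g,z \right)} = 0 + 4 = 4$)
$- 25 \left(p{\left(4 + 2 \cdot 1,7 \right)} + d{\left(-5 \right)}\right) = - 25 \left(4 + \left(-4 + 5 \left(-5\right)\right)\right) = - 25 \left(4 - 29\right) = \left(-25\right) \left(-25\right) = 625$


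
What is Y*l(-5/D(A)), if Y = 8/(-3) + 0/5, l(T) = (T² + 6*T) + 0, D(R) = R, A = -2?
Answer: -170/3 ≈ -56.667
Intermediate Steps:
l(T) = T² + 6*T
Y = -8/3 (Y = 8*(-⅓) + 0*(⅕) = -8/3 + 0 = -8/3 ≈ -2.6667)
Y*l(-5/D(A)) = -8*(-5/(-2))*(6 - 5/(-2))/3 = -8*(-5*(-½))*(6 - 5*(-½))/3 = -20*(6 + 5/2)/3 = -20*17/(3*2) = -8/3*85/4 = -170/3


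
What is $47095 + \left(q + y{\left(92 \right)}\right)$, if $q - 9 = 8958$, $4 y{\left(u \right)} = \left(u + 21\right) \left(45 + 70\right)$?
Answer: $\frac{237243}{4} \approx 59311.0$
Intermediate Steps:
$y{\left(u \right)} = \frac{2415}{4} + \frac{115 u}{4}$ ($y{\left(u \right)} = \frac{\left(u + 21\right) \left(45 + 70\right)}{4} = \frac{\left(21 + u\right) 115}{4} = \frac{2415 + 115 u}{4} = \frac{2415}{4} + \frac{115 u}{4}$)
$q = 8967$ ($q = 9 + 8958 = 8967$)
$47095 + \left(q + y{\left(92 \right)}\right) = 47095 + \left(8967 + \left(\frac{2415}{4} + \frac{115}{4} \cdot 92\right)\right) = 47095 + \left(8967 + \left(\frac{2415}{4} + 2645\right)\right) = 47095 + \left(8967 + \frac{12995}{4}\right) = 47095 + \frac{48863}{4} = \frac{237243}{4}$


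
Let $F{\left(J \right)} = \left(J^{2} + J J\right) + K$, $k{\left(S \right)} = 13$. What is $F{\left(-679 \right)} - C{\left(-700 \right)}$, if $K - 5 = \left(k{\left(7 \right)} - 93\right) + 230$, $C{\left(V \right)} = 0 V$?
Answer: $922237$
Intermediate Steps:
$C{\left(V \right)} = 0$
$K = 155$ ($K = 5 + \left(\left(13 - 93\right) + 230\right) = 5 + \left(-80 + 230\right) = 5 + 150 = 155$)
$F{\left(J \right)} = 155 + 2 J^{2}$ ($F{\left(J \right)} = \left(J^{2} + J J\right) + 155 = \left(J^{2} + J^{2}\right) + 155 = 2 J^{2} + 155 = 155 + 2 J^{2}$)
$F{\left(-679 \right)} - C{\left(-700 \right)} = \left(155 + 2 \left(-679\right)^{2}\right) - 0 = \left(155 + 2 \cdot 461041\right) + 0 = \left(155 + 922082\right) + 0 = 922237 + 0 = 922237$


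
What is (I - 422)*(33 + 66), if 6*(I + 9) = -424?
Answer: -49665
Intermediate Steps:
I = -239/3 (I = -9 + (⅙)*(-424) = -9 - 212/3 = -239/3 ≈ -79.667)
(I - 422)*(33 + 66) = (-239/3 - 422)*(33 + 66) = -1505/3*99 = -49665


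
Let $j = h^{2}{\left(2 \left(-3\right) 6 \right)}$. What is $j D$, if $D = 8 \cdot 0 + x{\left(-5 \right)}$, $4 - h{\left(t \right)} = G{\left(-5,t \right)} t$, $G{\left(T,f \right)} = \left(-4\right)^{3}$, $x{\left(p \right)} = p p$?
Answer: $132250000$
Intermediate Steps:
$x{\left(p \right)} = p^{2}$
$G{\left(T,f \right)} = -64$
$h{\left(t \right)} = 4 + 64 t$ ($h{\left(t \right)} = 4 - - 64 t = 4 + 64 t$)
$D = 25$ ($D = 8 \cdot 0 + \left(-5\right)^{2} = 0 + 25 = 25$)
$j = 5290000$ ($j = \left(4 + 64 \cdot 2 \left(-3\right) 6\right)^{2} = \left(4 + 64 \left(\left(-6\right) 6\right)\right)^{2} = \left(4 + 64 \left(-36\right)\right)^{2} = \left(4 - 2304\right)^{2} = \left(-2300\right)^{2} = 5290000$)
$j D = 5290000 \cdot 25 = 132250000$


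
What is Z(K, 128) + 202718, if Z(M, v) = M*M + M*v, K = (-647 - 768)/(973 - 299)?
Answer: 91969849513/454276 ≈ 2.0245e+5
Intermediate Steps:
K = -1415/674 ≈ -2.0994
Z(M, v) = M**2 + M*v
Z(K, 128) + 202718 = -1415*(-1415/674 + 128)/674 + 202718 = -1415/674*84857/674 + 202718 = -120072655/454276 + 202718 = 91969849513/454276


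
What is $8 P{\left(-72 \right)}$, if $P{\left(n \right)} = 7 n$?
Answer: $-4032$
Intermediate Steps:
$8 P{\left(-72 \right)} = 8 \cdot 7 \left(-72\right) = 8 \left(-504\right) = -4032$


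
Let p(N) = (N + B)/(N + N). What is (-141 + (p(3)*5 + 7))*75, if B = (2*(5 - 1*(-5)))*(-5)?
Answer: -32225/2 ≈ -16113.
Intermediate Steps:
B = -100 (B = (2*(5 + 5))*(-5) = (2*10)*(-5) = 20*(-5) = -100)
p(N) = (-100 + N)/(2*N) (p(N) = (N - 100)/(N + N) = (-100 + N)/((2*N)) = (-100 + N)*(1/(2*N)) = (-100 + N)/(2*N))
(-141 + (p(3)*5 + 7))*75 = (-141 + (((½)*(-100 + 3)/3)*5 + 7))*75 = (-141 + (((½)*(⅓)*(-97))*5 + 7))*75 = (-141 + (-97/6*5 + 7))*75 = (-141 + (-485/6 + 7))*75 = (-141 - 443/6)*75 = -1289/6*75 = -32225/2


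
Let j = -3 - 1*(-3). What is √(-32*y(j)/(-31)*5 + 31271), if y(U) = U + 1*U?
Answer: √31271 ≈ 176.84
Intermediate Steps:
j = 0 (j = -3 + 3 = 0)
y(U) = 2*U (y(U) = U + U = 2*U)
√(-32*y(j)/(-31)*5 + 31271) = √(-32*2*0/(-31)*5 + 31271) = √(-0*(-1)/31*5 + 31271) = √(-32*0*5 + 31271) = √(0*5 + 31271) = √(0 + 31271) = √31271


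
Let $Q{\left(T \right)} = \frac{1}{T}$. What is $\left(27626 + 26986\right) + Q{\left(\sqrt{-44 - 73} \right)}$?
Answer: $54612 - \frac{i \sqrt{13}}{39} \approx 54612.0 - 0.09245 i$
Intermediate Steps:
$\left(27626 + 26986\right) + Q{\left(\sqrt{-44 - 73} \right)} = \left(27626 + 26986\right) + \frac{1}{\sqrt{-44 - 73}} = 54612 + \frac{1}{\sqrt{-117}} = 54612 + \frac{1}{3 i \sqrt{13}} = 54612 - \frac{i \sqrt{13}}{39}$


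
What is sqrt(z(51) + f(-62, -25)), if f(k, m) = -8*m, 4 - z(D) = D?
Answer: 3*sqrt(17) ≈ 12.369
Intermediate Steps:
z(D) = 4 - D
sqrt(z(51) + f(-62, -25)) = sqrt((4 - 1*51) - 8*(-25)) = sqrt((4 - 51) + 200) = sqrt(-47 + 200) = sqrt(153) = 3*sqrt(17)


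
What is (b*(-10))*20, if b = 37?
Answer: -7400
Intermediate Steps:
(b*(-10))*20 = (37*(-10))*20 = -370*20 = -7400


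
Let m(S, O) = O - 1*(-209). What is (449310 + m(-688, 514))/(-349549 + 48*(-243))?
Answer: -450033/361213 ≈ -1.2459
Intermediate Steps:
m(S, O) = 209 + O (m(S, O) = O + 209 = 209 + O)
(449310 + m(-688, 514))/(-349549 + 48*(-243)) = (449310 + (209 + 514))/(-349549 + 48*(-243)) = (449310 + 723)/(-349549 - 11664) = 450033/(-361213) = 450033*(-1/361213) = -450033/361213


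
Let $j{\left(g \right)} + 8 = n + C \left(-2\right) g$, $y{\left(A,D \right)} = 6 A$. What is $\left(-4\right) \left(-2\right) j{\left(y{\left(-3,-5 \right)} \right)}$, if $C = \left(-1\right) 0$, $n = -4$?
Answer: $-96$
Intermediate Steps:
$C = 0$
$j{\left(g \right)} = -12$ ($j{\left(g \right)} = -8 + \left(-4 + 0 \left(-2\right) g\right) = -8 - \left(4 + 0 g\right) = -8 + \left(-4 + 0\right) = -8 - 4 = -12$)
$\left(-4\right) \left(-2\right) j{\left(y{\left(-3,-5 \right)} \right)} = \left(-4\right) \left(-2\right) \left(-12\right) = 8 \left(-12\right) = -96$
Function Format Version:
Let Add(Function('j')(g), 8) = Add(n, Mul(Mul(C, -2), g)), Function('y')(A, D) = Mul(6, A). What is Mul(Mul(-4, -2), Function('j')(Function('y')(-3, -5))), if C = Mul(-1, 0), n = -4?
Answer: -96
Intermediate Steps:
C = 0
Function('j')(g) = -12 (Function('j')(g) = Add(-8, Add(-4, Mul(Mul(0, -2), g))) = Add(-8, Add(-4, Mul(0, g))) = Add(-8, Add(-4, 0)) = Add(-8, -4) = -12)
Mul(Mul(-4, -2), Function('j')(Function('y')(-3, -5))) = Mul(Mul(-4, -2), -12) = Mul(8, -12) = -96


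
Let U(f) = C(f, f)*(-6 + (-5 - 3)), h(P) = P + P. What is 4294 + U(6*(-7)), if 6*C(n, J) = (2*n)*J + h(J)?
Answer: -3742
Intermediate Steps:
h(P) = 2*P
C(n, J) = J/3 + J*n/3 (C(n, J) = ((2*n)*J + 2*J)/6 = (2*J*n + 2*J)/6 = (2*J + 2*J*n)/6 = J/3 + J*n/3)
U(f) = -14*f*(1 + f)/3 (U(f) = (f*(1 + f)/3)*(-6 + (-5 - 3)) = (f*(1 + f)/3)*(-6 - 8) = (f*(1 + f)/3)*(-14) = -14*f*(1 + f)/3)
4294 + U(6*(-7)) = 4294 + 14*(6*(-7))*(-1 - 6*(-7))/3 = 4294 + (14/3)*(-42)*(-1 - 1*(-42)) = 4294 + (14/3)*(-42)*(-1 + 42) = 4294 + (14/3)*(-42)*41 = 4294 - 8036 = -3742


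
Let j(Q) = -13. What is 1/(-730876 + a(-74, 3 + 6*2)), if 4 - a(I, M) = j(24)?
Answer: -1/730859 ≈ -1.3683e-6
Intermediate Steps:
a(I, M) = 17 (a(I, M) = 4 - 1*(-13) = 4 + 13 = 17)
1/(-730876 + a(-74, 3 + 6*2)) = 1/(-730876 + 17) = 1/(-730859) = -1/730859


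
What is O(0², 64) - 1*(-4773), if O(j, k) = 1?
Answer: 4774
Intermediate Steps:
O(0², 64) - 1*(-4773) = 1 - 1*(-4773) = 1 + 4773 = 4774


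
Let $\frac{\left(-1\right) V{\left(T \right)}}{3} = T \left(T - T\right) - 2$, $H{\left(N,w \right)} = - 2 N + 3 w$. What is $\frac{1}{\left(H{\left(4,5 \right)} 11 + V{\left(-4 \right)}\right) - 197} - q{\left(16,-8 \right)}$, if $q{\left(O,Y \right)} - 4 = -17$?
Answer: $\frac{1481}{114} \approx 12.991$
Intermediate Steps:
$V{\left(T \right)} = 6$ ($V{\left(T \right)} = - 3 \left(T \left(T - T\right) - 2\right) = - 3 \left(T 0 - 2\right) = - 3 \left(0 - 2\right) = \left(-3\right) \left(-2\right) = 6$)
$q{\left(O,Y \right)} = -13$ ($q{\left(O,Y \right)} = 4 - 17 = -13$)
$\frac{1}{\left(H{\left(4,5 \right)} 11 + V{\left(-4 \right)}\right) - 197} - q{\left(16,-8 \right)} = \frac{1}{\left(\left(\left(-2\right) 4 + 3 \cdot 5\right) 11 + 6\right) - 197} - -13 = \frac{1}{\left(\left(-8 + 15\right) 11 + 6\right) - 197} + 13 = \frac{1}{\left(7 \cdot 11 + 6\right) - 197} + 13 = \frac{1}{\left(77 + 6\right) - 197} + 13 = \frac{1}{83 - 197} + 13 = \frac{1}{-114} + 13 = - \frac{1}{114} + 13 = \frac{1481}{114}$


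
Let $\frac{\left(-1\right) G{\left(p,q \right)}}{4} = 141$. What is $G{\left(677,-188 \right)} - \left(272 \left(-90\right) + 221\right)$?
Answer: $23695$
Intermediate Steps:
$G{\left(p,q \right)} = -564$ ($G{\left(p,q \right)} = \left(-4\right) 141 = -564$)
$G{\left(677,-188 \right)} - \left(272 \left(-90\right) + 221\right) = -564 - \left(272 \left(-90\right) + 221\right) = -564 - \left(-24480 + 221\right) = -564 - -24259 = -564 + 24259 = 23695$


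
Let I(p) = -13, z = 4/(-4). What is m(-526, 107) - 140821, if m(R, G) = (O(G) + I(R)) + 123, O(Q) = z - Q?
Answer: -140819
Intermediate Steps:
z = -1 (z = 4*(-¼) = -1)
O(Q) = -1 - Q
m(R, G) = 109 - G (m(R, G) = ((-1 - G) - 13) + 123 = (-14 - G) + 123 = 109 - G)
m(-526, 107) - 140821 = (109 - 1*107) - 140821 = (109 - 107) - 140821 = 2 - 140821 = -140819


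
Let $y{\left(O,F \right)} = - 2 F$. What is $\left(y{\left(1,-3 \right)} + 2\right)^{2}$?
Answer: $64$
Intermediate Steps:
$\left(y{\left(1,-3 \right)} + 2\right)^{2} = \left(\left(-2\right) \left(-3\right) + 2\right)^{2} = \left(6 + 2\right)^{2} = 8^{2} = 64$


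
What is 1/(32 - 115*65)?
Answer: -1/7443 ≈ -0.00013435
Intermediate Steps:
1/(32 - 115*65) = 1/(32 - 7475) = 1/(-7443) = -1/7443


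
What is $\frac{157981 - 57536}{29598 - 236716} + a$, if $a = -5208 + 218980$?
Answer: $\frac{44275928651}{207118} \approx 2.1377 \cdot 10^{5}$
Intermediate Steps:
$a = 213772$
$\frac{157981 - 57536}{29598 - 236716} + a = \frac{157981 - 57536}{29598 - 236716} + 213772 = \frac{100445}{-207118} + 213772 = 100445 \left(- \frac{1}{207118}\right) + 213772 = - \frac{100445}{207118} + 213772 = \frac{44275928651}{207118}$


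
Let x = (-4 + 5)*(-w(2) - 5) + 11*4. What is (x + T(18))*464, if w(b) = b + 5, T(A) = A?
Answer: 23200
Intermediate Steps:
w(b) = 5 + b
x = 32 (x = (-4 + 5)*(-(5 + 2) - 5) + 11*4 = 1*(-1*7 - 5) + 44 = 1*(-7 - 5) + 44 = 1*(-12) + 44 = -12 + 44 = 32)
(x + T(18))*464 = (32 + 18)*464 = 50*464 = 23200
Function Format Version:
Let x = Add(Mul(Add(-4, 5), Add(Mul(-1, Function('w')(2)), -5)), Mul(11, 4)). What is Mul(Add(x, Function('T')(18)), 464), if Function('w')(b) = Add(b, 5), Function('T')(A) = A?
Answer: 23200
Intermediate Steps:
Function('w')(b) = Add(5, b)
x = 32 (x = Add(Mul(Add(-4, 5), Add(Mul(-1, Add(5, 2)), -5)), Mul(11, 4)) = Add(Mul(1, Add(Mul(-1, 7), -5)), 44) = Add(Mul(1, Add(-7, -5)), 44) = Add(Mul(1, -12), 44) = Add(-12, 44) = 32)
Mul(Add(x, Function('T')(18)), 464) = Mul(Add(32, 18), 464) = Mul(50, 464) = 23200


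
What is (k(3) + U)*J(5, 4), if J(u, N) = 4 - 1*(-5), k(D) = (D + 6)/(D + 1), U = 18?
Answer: 729/4 ≈ 182.25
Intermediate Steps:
k(D) = (6 + D)/(1 + D)
J(u, N) = 9 (J(u, N) = 4 + 5 = 9)
(k(3) + U)*J(5, 4) = ((6 + 3)/(1 + 3) + 18)*9 = (9/4 + 18)*9 = (81/4)*9 = 729/4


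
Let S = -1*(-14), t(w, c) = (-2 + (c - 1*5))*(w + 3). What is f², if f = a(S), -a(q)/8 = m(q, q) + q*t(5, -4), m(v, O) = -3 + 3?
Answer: 97140736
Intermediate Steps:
m(v, O) = 0
t(w, c) = (-7 + c)*(3 + w) (t(w, c) = (-2 + (c - 5))*(3 + w) = (-2 + (-5 + c))*(3 + w) = (-7 + c)*(3 + w))
S = 14
a(q) = 704*q (a(q) = -8*(0 + q*(-21 - 7*5 + 3*(-4) - 4*5)) = -8*(0 + q*(-21 - 35 - 12 - 20)) = -8*(0 + q*(-88)) = -8*(0 - 88*q) = -(-704)*q = 704*q)
f = 9856 (f = 704*14 = 9856)
f² = 9856² = 97140736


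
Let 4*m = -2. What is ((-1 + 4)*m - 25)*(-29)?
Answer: 1537/2 ≈ 768.50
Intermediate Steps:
m = -½ (m = (¼)*(-2) = -½ ≈ -0.50000)
((-1 + 4)*m - 25)*(-29) = ((-1 + 4)*(-½) - 25)*(-29) = (3*(-½) - 25)*(-29) = (-3/2 - 25)*(-29) = -53/2*(-29) = 1537/2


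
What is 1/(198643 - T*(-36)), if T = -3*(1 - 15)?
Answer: 1/200155 ≈ 4.9961e-6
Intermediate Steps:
T = 42 (T = -3*(-14) = 42)
1/(198643 - T*(-36)) = 1/(198643 - 42*(-36)) = 1/(198643 - 1*(-1512)) = 1/(198643 + 1512) = 1/200155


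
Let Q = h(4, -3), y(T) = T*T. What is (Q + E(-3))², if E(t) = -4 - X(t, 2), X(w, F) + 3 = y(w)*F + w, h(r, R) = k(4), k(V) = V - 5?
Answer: 289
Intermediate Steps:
y(T) = T²
k(V) = -5 + V
h(r, R) = -1 (h(r, R) = -5 + 4 = -1)
Q = -1
X(w, F) = -3 + w + F*w² (X(w, F) = -3 + (w²*F + w) = -3 + (F*w² + w) = -3 + (w + F*w²) = -3 + w + F*w²)
E(t) = -1 - t - 2*t² (E(t) = -4 - (-3 + t + 2*t²) = -4 + (3 - t - 2*t²) = -1 - t - 2*t²)
(Q + E(-3))² = (-1 + (-1 - 1*(-3) - 2*(-3)²))² = (-1 + (-1 + 3 - 2*9))² = (-1 + (-1 + 3 - 18))² = (-1 - 16)² = (-17)² = 289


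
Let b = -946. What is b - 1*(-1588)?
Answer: 642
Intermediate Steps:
b - 1*(-1588) = -946 - 1*(-1588) = -946 + 1588 = 642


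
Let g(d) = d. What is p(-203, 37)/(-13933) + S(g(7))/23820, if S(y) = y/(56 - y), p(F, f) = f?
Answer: -6155447/2323188420 ≈ -0.0026496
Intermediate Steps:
p(-203, 37)/(-13933) + S(g(7))/23820 = 37/(-13933) - 1*7/(-56 + 7)/23820 = 37*(-1/13933) - 1*7/(-49)*(1/23820) = -37/13933 - 1*7*(-1/49)*(1/23820) = -37/13933 + (1/7)*(1/23820) = -37/13933 + 1/166740 = -6155447/2323188420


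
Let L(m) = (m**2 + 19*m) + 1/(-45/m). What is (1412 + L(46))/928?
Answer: 49511/10440 ≈ 4.7424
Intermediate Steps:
L(m) = m**2 + 854*m/45 (L(m) = (m**2 + 19*m) - m/45 = m**2 + 854*m/45)
(1412 + L(46))/928 = (1412 + (1/45)*46*(854 + 45*46))/928 = (1412 + (1/45)*46*(854 + 2070))*(1/928) = (1412 + (1/45)*46*2924)*(1/928) = (1412 + 134504/45)*(1/928) = (198044/45)*(1/928) = 49511/10440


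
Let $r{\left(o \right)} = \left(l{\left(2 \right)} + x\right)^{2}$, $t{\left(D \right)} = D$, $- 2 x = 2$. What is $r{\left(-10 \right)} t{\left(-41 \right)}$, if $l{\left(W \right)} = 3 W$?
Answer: $-1025$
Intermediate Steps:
$x = -1$ ($x = \left(- \frac{1}{2}\right) 2 = -1$)
$r{\left(o \right)} = 25$ ($r{\left(o \right)} = \left(3 \cdot 2 - 1\right)^{2} = \left(6 - 1\right)^{2} = 5^{2} = 25$)
$r{\left(-10 \right)} t{\left(-41 \right)} = 25 \left(-41\right) = -1025$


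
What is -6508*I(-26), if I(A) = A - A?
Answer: 0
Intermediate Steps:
I(A) = 0
-6508*I(-26) = -6508*0 = 0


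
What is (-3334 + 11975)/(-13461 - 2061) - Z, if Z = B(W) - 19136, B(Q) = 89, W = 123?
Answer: 295638893/15522 ≈ 19046.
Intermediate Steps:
Z = -19047 (Z = 89 - 19136 = -19047)
(-3334 + 11975)/(-13461 - 2061) - Z = (-3334 + 11975)/(-13461 - 2061) - 1*(-19047) = 8641/(-15522) + 19047 = 8641*(-1/15522) + 19047 = -8641/15522 + 19047 = 295638893/15522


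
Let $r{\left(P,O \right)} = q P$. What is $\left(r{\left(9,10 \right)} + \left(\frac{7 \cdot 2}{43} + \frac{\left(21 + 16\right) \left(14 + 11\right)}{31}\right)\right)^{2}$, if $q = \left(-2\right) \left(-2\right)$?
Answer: $\frac{7778710809}{1776889} \approx 4377.7$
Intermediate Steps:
$q = 4$
$r{\left(P,O \right)} = 4 P$
$\left(r{\left(9,10 \right)} + \left(\frac{7 \cdot 2}{43} + \frac{\left(21 + 16\right) \left(14 + 11\right)}{31}\right)\right)^{2} = \left(4 \cdot 9 + \left(\frac{7 \cdot 2}{43} + \frac{\left(21 + 16\right) \left(14 + 11\right)}{31}\right)\right)^{2} = \left(36 + \left(14 \cdot \frac{1}{43} + 37 \cdot 25 \cdot \frac{1}{31}\right)\right)^{2} = \left(36 + \left(\frac{14}{43} + 925 \cdot \frac{1}{31}\right)\right)^{2} = \left(36 + \left(\frac{14}{43} + \frac{925}{31}\right)\right)^{2} = \left(36 + \frac{40209}{1333}\right)^{2} = \left(\frac{88197}{1333}\right)^{2} = \frac{7778710809}{1776889}$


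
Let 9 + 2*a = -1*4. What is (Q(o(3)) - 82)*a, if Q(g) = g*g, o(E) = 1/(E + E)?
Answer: 38363/72 ≈ 532.82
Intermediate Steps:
a = -13/2 (a = -9/2 + (-1*4)/2 = -9/2 + (½)*(-4) = -9/2 - 2 = -13/2 ≈ -6.5000)
o(E) = 1/(2*E)
Q(g) = g²
(Q(o(3)) - 82)*a = (((½)/3)² - 82)*(-13/2) = (((½)*(⅓))² - 82)*(-13/2) = ((⅙)² - 82)*(-13/2) = (1/36 - 82)*(-13/2) = -2951/36*(-13/2) = 38363/72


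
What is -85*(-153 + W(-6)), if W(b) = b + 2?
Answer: 13345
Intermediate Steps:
W(b) = 2 + b
-85*(-153 + W(-6)) = -85*(-153 + (2 - 6)) = -85*(-153 - 4) = -85*(-157) = 13345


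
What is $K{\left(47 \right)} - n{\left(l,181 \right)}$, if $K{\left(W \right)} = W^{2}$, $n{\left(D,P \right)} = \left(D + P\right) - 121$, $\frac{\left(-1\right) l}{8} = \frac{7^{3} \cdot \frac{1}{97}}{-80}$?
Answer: $\frac{2084187}{970} \approx 2148.6$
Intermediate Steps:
$l = \frac{343}{970}$ ($l = - 8 \frac{7^{3} \cdot \frac{1}{97}}{-80} = - 8 \cdot 343 \cdot \frac{1}{97} \left(- \frac{1}{80}\right) = - 8 \cdot \frac{343}{97} \left(- \frac{1}{80}\right) = \left(-8\right) \left(- \frac{343}{7760}\right) = \frac{343}{970} \approx 0.35361$)
$n{\left(D,P \right)} = -121 + D + P$
$K{\left(47 \right)} - n{\left(l,181 \right)} = 47^{2} - \left(-121 + \frac{343}{970} + 181\right) = 2209 - \frac{58543}{970} = \frac{2084187}{970}$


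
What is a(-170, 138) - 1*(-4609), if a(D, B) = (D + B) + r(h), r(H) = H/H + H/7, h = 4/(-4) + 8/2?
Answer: 32049/7 ≈ 4578.4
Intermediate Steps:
h = 3 (h = 4*(-¼) + 8*(½) = -1 + 4 = 3)
r(H) = 1 + H/7 (r(H) = 1 + H*(⅐) = 1 + H/7)
a(D, B) = 10/7 + B + D (a(D, B) = (D + B) + (1 + (⅐)*3) = (B + D) + (1 + 3/7) = (B + D) + 10/7 = 10/7 + B + D)
a(-170, 138) - 1*(-4609) = (10/7 + 138 - 170) - 1*(-4609) = -214/7 + 4609 = 32049/7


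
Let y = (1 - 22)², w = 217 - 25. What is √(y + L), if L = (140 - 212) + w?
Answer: √561 ≈ 23.685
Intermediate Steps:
w = 192
L = 120 (L = (140 - 212) + 192 = -72 + 192 = 120)
y = 441 (y = (-21)² = 441)
√(y + L) = √(441 + 120) = √561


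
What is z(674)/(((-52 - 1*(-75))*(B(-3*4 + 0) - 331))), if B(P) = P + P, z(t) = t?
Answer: -674/8165 ≈ -0.082547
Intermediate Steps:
B(P) = 2*P
z(674)/(((-52 - 1*(-75))*(B(-3*4 + 0) - 331))) = 674/(((-52 - 1*(-75))*(2*(-3*4 + 0) - 331))) = 674/(((-52 + 75)*(2*(-12 + 0) - 331))) = 674/((23*(2*(-12) - 331))) = 674/((23*(-24 - 331))) = 674/((23*(-355))) = 674/(-8165) = 674*(-1/8165) = -674/8165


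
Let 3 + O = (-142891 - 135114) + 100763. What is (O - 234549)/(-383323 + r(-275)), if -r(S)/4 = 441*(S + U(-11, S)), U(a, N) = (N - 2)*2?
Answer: -411794/1079033 ≈ -0.38163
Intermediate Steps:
O = -177245 (O = -3 + ((-142891 - 135114) + 100763) = -3 + (-278005 + 100763) = -3 - 177242 = -177245)
U(a, N) = -4 + 2*N (U(a, N) = (-2 + N)*2 = -4 + 2*N)
r(S) = 7056 - 5292*S (r(S) = -1764*(S + (-4 + 2*S)) = -1764*(-4 + 3*S) = -4*(-1764 + 1323*S) = 7056 - 5292*S)
(O - 234549)/(-383323 + r(-275)) = (-177245 - 234549)/(-383323 + (7056 - 5292*(-275))) = -411794/(-383323 + (7056 + 1455300)) = -411794/(-383323 + 1462356) = -411794/1079033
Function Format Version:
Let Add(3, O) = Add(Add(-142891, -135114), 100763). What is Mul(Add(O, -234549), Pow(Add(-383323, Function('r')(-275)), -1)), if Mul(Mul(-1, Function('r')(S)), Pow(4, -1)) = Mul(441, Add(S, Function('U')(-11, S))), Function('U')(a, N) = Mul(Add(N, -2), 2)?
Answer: Rational(-411794, 1079033) ≈ -0.38163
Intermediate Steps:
O = -177245 (O = Add(-3, Add(Add(-142891, -135114), 100763)) = Add(-3, Add(-278005, 100763)) = Add(-3, -177242) = -177245)
Function('U')(a, N) = Add(-4, Mul(2, N)) (Function('U')(a, N) = Mul(Add(-2, N), 2) = Add(-4, Mul(2, N)))
Function('r')(S) = Add(7056, Mul(-5292, S)) (Function('r')(S) = Mul(-4, Mul(441, Add(S, Add(-4, Mul(2, S))))) = Mul(-4, Mul(441, Add(-4, Mul(3, S)))) = Mul(-4, Add(-1764, Mul(1323, S))) = Add(7056, Mul(-5292, S)))
Mul(Add(O, -234549), Pow(Add(-383323, Function('r')(-275)), -1)) = Mul(Add(-177245, -234549), Pow(Add(-383323, Add(7056, Mul(-5292, -275))), -1)) = Mul(-411794, Pow(Add(-383323, Add(7056, 1455300)), -1)) = Mul(-411794, Pow(Add(-383323, 1462356), -1)) = Mul(-411794, Pow(1079033, -1)) = Mul(-411794, Rational(1, 1079033)) = Rational(-411794, 1079033)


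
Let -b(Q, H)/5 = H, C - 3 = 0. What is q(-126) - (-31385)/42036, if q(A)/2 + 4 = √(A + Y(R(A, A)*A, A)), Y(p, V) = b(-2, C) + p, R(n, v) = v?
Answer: -304903/42036 + 2*√15735 ≈ 243.63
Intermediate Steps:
C = 3 (C = 3 + 0 = 3)
b(Q, H) = -5*H
Y(p, V) = -15 + p (Y(p, V) = -5*3 + p = -15 + p)
q(A) = -8 + 2*√(-15 + A + A²) (q(A) = -8 + 2*√(A + (-15 + A*A)) = -8 + 2*√(A + (-15 + A²)) = -8 + 2*√(-15 + A + A²))
q(-126) - (-31385)/42036 = (-8 + 2*√(-15 - 126 + (-126)²)) - (-31385)/42036 = (-8 + 2*√(-15 - 126 + 15876)) - (-31385)/42036 = (-8 + 2*√15735) - 1*(-31385/42036) = (-8 + 2*√15735) + 31385/42036 = -304903/42036 + 2*√15735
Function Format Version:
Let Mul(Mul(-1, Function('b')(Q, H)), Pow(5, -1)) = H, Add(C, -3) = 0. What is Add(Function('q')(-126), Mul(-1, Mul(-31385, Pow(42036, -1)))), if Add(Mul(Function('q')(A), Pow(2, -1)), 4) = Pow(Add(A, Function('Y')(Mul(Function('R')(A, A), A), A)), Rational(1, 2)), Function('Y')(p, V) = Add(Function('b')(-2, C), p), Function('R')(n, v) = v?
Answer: Add(Rational(-304903, 42036), Mul(2, Pow(15735, Rational(1, 2)))) ≈ 243.63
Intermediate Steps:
C = 3 (C = Add(3, 0) = 3)
Function('b')(Q, H) = Mul(-5, H)
Function('Y')(p, V) = Add(-15, p) (Function('Y')(p, V) = Add(Mul(-5, 3), p) = Add(-15, p))
Function('q')(A) = Add(-8, Mul(2, Pow(Add(-15, A, Pow(A, 2)), Rational(1, 2)))) (Function('q')(A) = Add(-8, Mul(2, Pow(Add(A, Add(-15, Mul(A, A))), Rational(1, 2)))) = Add(-8, Mul(2, Pow(Add(A, Add(-15, Pow(A, 2))), Rational(1, 2)))) = Add(-8, Mul(2, Pow(Add(-15, A, Pow(A, 2)), Rational(1, 2)))))
Add(Function('q')(-126), Mul(-1, Mul(-31385, Pow(42036, -1)))) = Add(Add(-8, Mul(2, Pow(Add(-15, -126, Pow(-126, 2)), Rational(1, 2)))), Mul(-1, Mul(-31385, Pow(42036, -1)))) = Add(Add(-8, Mul(2, Pow(Add(-15, -126, 15876), Rational(1, 2)))), Mul(-1, Mul(-31385, Rational(1, 42036)))) = Add(Add(-8, Mul(2, Pow(15735, Rational(1, 2)))), Mul(-1, Rational(-31385, 42036))) = Add(Add(-8, Mul(2, Pow(15735, Rational(1, 2)))), Rational(31385, 42036)) = Add(Rational(-304903, 42036), Mul(2, Pow(15735, Rational(1, 2))))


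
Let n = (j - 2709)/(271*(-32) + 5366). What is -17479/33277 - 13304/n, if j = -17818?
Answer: -1463981881081/683076979 ≈ -2143.2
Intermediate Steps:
n = 20527/3306 (n = (-17818 - 2709)/(271*(-32) + 5366) = -20527/(-8672 + 5366) = -20527/(-3306) = -20527*(-1/3306) = 20527/3306 ≈ 6.2090)
-17479/33277 - 13304/n = -17479/33277 - 13304/20527/3306 = -17479*1/33277 - 13304*3306/20527 = -17479/33277 - 43983024/20527 = -1463981881081/683076979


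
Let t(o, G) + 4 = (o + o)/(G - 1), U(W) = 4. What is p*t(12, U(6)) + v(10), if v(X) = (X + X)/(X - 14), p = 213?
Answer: 847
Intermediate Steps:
t(o, G) = -4 + 2*o/(-1 + G) (t(o, G) = -4 + (o + o)/(G - 1) = -4 + (2*o)/(-1 + G) = -4 + 2*o/(-1 + G))
v(X) = 2*X/(-14 + X) (v(X) = (2*X)/(-14 + X) = 2*X/(-14 + X))
p*t(12, U(6)) + v(10) = 213*(2*(2 + 12 - 2*4)/(-1 + 4)) + 2*10/(-14 + 10) = 213*(2*(2 + 12 - 8)/3) + 2*10/(-4) = 213*(2*(1/3)*6) + 2*10*(-1/4) = 213*4 - 5 = 852 - 5 = 847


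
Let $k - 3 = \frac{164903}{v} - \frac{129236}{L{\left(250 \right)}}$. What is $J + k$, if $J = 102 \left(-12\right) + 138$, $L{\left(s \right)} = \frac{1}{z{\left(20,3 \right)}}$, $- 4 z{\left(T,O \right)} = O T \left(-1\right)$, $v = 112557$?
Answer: $- \frac{218317981108}{112557} \approx -1.9396 \cdot 10^{6}$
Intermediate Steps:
$z{\left(T,O \right)} = \frac{O T}{4}$ ($z{\left(T,O \right)} = - \frac{O T \left(-1\right)}{4} = - \frac{\left(-1\right) O T}{4} = \frac{O T}{4}$)
$L{\left(s \right)} = \frac{1}{15}$ ($L{\left(s \right)} = \frac{1}{\frac{1}{4} \cdot 3 \cdot 20} = \frac{1}{15}$)
$k = - \frac{218195744206}{112557}$ ($k = 3 + \left(\frac{164903}{112557} - 129236 \frac{1}{\frac{1}{15}}\right) = 3 + \left(164903 \cdot \frac{1}{112557} - 1938540\right) = 3 + \left(\frac{164903}{112557} - 1938540\right) = 3 - \frac{218196081877}{112557} = - \frac{218195744206}{112557} \approx -1.9385 \cdot 10^{6}$)
$J = -1086$ ($J = -1224 + 138 = -1086$)
$J + k = -1086 - \frac{218195744206}{112557} = - \frac{218317981108}{112557}$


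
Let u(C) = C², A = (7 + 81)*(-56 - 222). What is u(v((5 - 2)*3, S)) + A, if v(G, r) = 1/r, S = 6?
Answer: -880703/36 ≈ -24464.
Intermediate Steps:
A = -24464 (A = 88*(-278) = -24464)
u(v((5 - 2)*3, S)) + A = (1/6)² - 24464 = (⅙)² - 24464 = 1/36 - 24464 = -880703/36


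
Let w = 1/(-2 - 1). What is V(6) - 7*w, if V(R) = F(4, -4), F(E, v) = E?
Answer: 19/3 ≈ 6.3333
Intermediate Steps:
V(R) = 4
w = -1/3 (w = 1/(-3) = -1/3 ≈ -0.33333)
V(6) - 7*w = 4 - 7*(-1/3) = 4 + 7/3 = 19/3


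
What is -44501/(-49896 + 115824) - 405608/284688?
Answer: -821038019/391018968 ≈ -2.0997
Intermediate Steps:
-44501/(-49896 + 115824) - 405608/284688 = -44501/65928 - 405608*1/284688 = -44501*1/65928 - 50701/35586 = -44501/65928 - 50701/35586 = -821038019/391018968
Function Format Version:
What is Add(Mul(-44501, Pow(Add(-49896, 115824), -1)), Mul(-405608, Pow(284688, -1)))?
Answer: Rational(-821038019, 391018968) ≈ -2.0997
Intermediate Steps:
Add(Mul(-44501, Pow(Add(-49896, 115824), -1)), Mul(-405608, Pow(284688, -1))) = Add(Mul(-44501, Pow(65928, -1)), Mul(-405608, Rational(1, 284688))) = Add(Mul(-44501, Rational(1, 65928)), Rational(-50701, 35586)) = Add(Rational(-44501, 65928), Rational(-50701, 35586)) = Rational(-821038019, 391018968)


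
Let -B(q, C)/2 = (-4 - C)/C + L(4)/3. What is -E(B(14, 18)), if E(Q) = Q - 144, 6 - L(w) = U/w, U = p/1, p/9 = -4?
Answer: 1364/9 ≈ 151.56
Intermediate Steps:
p = -36 (p = 9*(-4) = -36)
U = -36 (U = -36/1 = -36*1 = -36)
L(w) = 6 + 36/w (L(w) = 6 - (-36)/w = 6 + 36/w)
B(q, C) = -10 - 2*(-4 - C)/C (B(q, C) = -2*((-4 - C)/C + (6 + 36/4)/3) = -2*((-4 - C)/C + (6 + 36*(¼))*(⅓)) = -2*((-4 - C)/C + (6 + 9)*(⅓)) = -2*((-4 - C)/C + 15*(⅓)) = -2*((-4 - C)/C + 5) = -2*(5 + (-4 - C)/C) = -10 - 2*(-4 - C)/C)
E(Q) = -144 + Q
-E(B(14, 18)) = -(-144 + (-8 + 8/18)) = -(-144 + (-8 + 8*(1/18))) = -(-144 + (-8 + 4/9)) = -(-144 - 68/9) = -1*(-1364/9) = 1364/9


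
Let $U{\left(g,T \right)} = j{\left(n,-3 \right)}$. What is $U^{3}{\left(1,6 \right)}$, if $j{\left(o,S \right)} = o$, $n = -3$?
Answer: $-27$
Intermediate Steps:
$U{\left(g,T \right)} = -3$
$U^{3}{\left(1,6 \right)} = \left(-3\right)^{3} = -27$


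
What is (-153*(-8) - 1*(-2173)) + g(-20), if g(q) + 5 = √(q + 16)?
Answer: 3392 + 2*I ≈ 3392.0 + 2.0*I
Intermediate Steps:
g(q) = -5 + √(16 + q) (g(q) = -5 + √(q + 16) = -5 + √(16 + q))
(-153*(-8) - 1*(-2173)) + g(-20) = (-153*(-8) - 1*(-2173)) + (-5 + √(16 - 20)) = (1224 + 2173) + (-5 + √(-4)) = 3397 + (-5 + 2*I) = 3392 + 2*I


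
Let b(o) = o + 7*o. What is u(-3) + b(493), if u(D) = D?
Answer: 3941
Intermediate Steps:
b(o) = 8*o
u(-3) + b(493) = -3 + 8*493 = -3 + 3944 = 3941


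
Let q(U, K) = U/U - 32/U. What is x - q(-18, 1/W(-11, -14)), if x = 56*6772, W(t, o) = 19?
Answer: 3413063/9 ≈ 3.7923e+5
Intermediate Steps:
x = 379232
q(U, K) = 1 - 32/U
x - q(-18, 1/W(-11, -14)) = 379232 - (-32 - 18)/(-18) = 379232 - (-1)*(-50)/18 = 379232 - 1*25/9 = 379232 - 25/9 = 3413063/9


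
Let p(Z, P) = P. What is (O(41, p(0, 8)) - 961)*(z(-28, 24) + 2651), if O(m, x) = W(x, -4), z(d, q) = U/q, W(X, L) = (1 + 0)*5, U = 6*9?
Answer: -2536507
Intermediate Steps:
U = 54
W(X, L) = 5 (W(X, L) = 1*5 = 5)
z(d, q) = 54/q
O(m, x) = 5
(O(41, p(0, 8)) - 961)*(z(-28, 24) + 2651) = (5 - 961)*(54/24 + 2651) = -956*(54*(1/24) + 2651) = -956*(9/4 + 2651) = -956*10613/4 = -2536507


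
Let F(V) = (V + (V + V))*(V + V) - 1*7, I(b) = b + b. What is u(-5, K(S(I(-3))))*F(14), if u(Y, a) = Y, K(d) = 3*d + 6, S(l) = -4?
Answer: -5845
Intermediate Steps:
I(b) = 2*b
K(d) = 6 + 3*d
F(V) = -7 + 6*V**2 (F(V) = (V + 2*V)*(2*V) - 7 = (3*V)*(2*V) - 7 = 6*V**2 - 7 = -7 + 6*V**2)
u(-5, K(S(I(-3))))*F(14) = -5*(-7 + 6*14**2) = -5*(-7 + 6*196) = -5*(-7 + 1176) = -5*1169 = -5845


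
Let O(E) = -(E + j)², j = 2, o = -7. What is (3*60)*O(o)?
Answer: -4500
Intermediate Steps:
O(E) = -(2 + E)² (O(E) = -(E + 2)² = -(2 + E)²)
(3*60)*O(o) = (3*60)*(-(2 - 7)²) = 180*(-1*(-5)²) = 180*(-1*25) = 180*(-25) = -4500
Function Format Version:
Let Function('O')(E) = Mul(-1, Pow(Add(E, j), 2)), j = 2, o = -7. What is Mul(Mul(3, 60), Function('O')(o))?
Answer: -4500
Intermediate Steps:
Function('O')(E) = Mul(-1, Pow(Add(2, E), 2)) (Function('O')(E) = Mul(-1, Pow(Add(E, 2), 2)) = Mul(-1, Pow(Add(2, E), 2)))
Mul(Mul(3, 60), Function('O')(o)) = Mul(Mul(3, 60), Mul(-1, Pow(Add(2, -7), 2))) = Mul(180, Mul(-1, Pow(-5, 2))) = Mul(180, Mul(-1, 25)) = Mul(180, -25) = -4500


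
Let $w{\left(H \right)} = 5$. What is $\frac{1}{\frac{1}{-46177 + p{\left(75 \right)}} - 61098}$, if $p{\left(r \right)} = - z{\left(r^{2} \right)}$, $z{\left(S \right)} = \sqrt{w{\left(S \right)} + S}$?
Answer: $- \frac{130279858035679}{7959838769085237889} - \frac{\sqrt{5630}}{7959838769085237889} \approx -1.6367 \cdot 10^{-5}$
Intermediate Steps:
$z{\left(S \right)} = \sqrt{5 + S}$
$p{\left(r \right)} = - \sqrt{5 + r^{2}}$
$\frac{1}{\frac{1}{-46177 + p{\left(75 \right)}} - 61098} = \frac{1}{\frac{1}{-46177 - \sqrt{5 + 75^{2}}} - 61098} = \frac{1}{\frac{1}{-46177 - \sqrt{5 + 5625}} - 61098} = \frac{1}{\frac{1}{-46177 - \sqrt{5630}} - 61098} = \frac{1}{-61098 + \frac{1}{-46177 - \sqrt{5630}}}$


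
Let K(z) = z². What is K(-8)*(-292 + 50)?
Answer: -15488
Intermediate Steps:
K(-8)*(-292 + 50) = (-8)²*(-292 + 50) = 64*(-242) = -15488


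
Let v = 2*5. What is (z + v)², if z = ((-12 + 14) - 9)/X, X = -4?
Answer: 2209/16 ≈ 138.06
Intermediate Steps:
v = 10
z = 7/4 (z = ((-12 + 14) - 9)/(-4) = (2 - 9)*(-¼) = -7*(-¼) = 7/4 ≈ 1.7500)
(z + v)² = (7/4 + 10)² = (47/4)² = 2209/16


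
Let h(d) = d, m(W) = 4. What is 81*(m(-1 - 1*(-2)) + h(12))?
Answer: 1296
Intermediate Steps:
81*(m(-1 - 1*(-2)) + h(12)) = 81*(4 + 12) = 81*16 = 1296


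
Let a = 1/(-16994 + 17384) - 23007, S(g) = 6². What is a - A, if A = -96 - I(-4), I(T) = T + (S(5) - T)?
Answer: -8921249/390 ≈ -22875.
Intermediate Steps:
S(g) = 36
a = -8972729/390 (a = 1/390 - 23007 = -8972729/390 ≈ -23007.)
I(T) = 36 (I(T) = T + (36 - T) = 36)
A = -132 (A = -96 - 1*36 = -96 - 36 = -132)
a - A = -8972729/390 - 1*(-132) = -8972729/390 + 132 = -8921249/390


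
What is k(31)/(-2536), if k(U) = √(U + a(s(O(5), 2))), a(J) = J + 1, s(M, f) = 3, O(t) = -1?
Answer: -√35/2536 ≈ -0.0023328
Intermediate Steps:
a(J) = 1 + J
k(U) = √(4 + U) (k(U) = √(U + (1 + 3)) = √(U + 4) = √(4 + U))
k(31)/(-2536) = √(4 + 31)/(-2536) = √35*(-1/2536) = -√35/2536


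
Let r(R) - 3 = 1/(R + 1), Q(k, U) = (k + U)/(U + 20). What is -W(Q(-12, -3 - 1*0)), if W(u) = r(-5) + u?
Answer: -127/68 ≈ -1.8676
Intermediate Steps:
Q(k, U) = (U + k)/(20 + U)
r(R) = 3 + 1/(1 + R) (r(R) = 3 + 1/(R + 1) = 3 + 1/(1 + R))
W(u) = 11/4 + u (W(u) = (4 + 3*(-5))/(1 - 5) + u = (4 - 15)/(-4) + u = -1/4*(-11) + u = 11/4 + u)
-W(Q(-12, -3 - 1*0)) = -(11/4 + ((-3 - 1*0) - 12)/(20 + (-3 - 1*0))) = -(11/4 + ((-3 + 0) - 12)/(20 + (-3 + 0))) = -(11/4 + (-3 - 12)/(20 - 3)) = -(11/4 - 15/17) = -1*127/68 = -127/68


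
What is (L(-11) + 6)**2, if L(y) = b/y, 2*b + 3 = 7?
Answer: 4096/121 ≈ 33.851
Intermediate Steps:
b = 2 (b = -3/2 + (1/2)*7 = -3/2 + 7/2 = 2)
L(y) = 2/y
(L(-11) + 6)**2 = (2/(-11) + 6)**2 = (2*(-1/11) + 6)**2 = (-2/11 + 6)**2 = (64/11)**2 = 4096/121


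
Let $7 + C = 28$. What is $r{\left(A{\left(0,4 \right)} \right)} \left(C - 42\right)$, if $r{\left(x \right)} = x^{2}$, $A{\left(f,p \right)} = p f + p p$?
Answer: $-5376$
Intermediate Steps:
$C = 21$ ($C = -7 + 28 = 21$)
$A{\left(f,p \right)} = p^{2} + f p$ ($A{\left(f,p \right)} = f p + p^{2} = p^{2} + f p$)
$r{\left(A{\left(0,4 \right)} \right)} \left(C - 42\right) = \left(4 \left(0 + 4\right)\right)^{2} \left(21 - 42\right) = \left(4 \cdot 4\right)^{2} \left(-21\right) = 16^{2} \left(-21\right) = 256 \left(-21\right) = -5376$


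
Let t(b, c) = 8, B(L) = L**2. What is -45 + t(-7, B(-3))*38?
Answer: 259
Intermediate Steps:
-45 + t(-7, B(-3))*38 = -45 + 8*38 = -45 + 304 = 259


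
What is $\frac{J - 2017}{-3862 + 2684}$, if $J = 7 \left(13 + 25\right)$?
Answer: $\frac{1751}{1178} \approx 1.4864$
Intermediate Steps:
$J = 266$ ($J = 7 \cdot 38 = 266$)
$\frac{J - 2017}{-3862 + 2684} = \frac{266 - 2017}{-3862 + 2684} = - \frac{1751}{-1178} = \left(-1751\right) \left(- \frac{1}{1178}\right) = \frac{1751}{1178}$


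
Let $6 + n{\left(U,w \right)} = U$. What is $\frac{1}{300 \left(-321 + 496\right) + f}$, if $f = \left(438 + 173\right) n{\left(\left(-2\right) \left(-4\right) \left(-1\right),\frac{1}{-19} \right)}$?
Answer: $\frac{1}{43946} \approx 2.2755 \cdot 10^{-5}$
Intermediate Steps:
$n{\left(U,w \right)} = -6 + U$
$f = -8554$ ($f = \left(438 + 173\right) \left(-6 + \left(-2\right) \left(-4\right) \left(-1\right)\right) = 611 \left(-6 + 8 \left(-1\right)\right) = 611 \left(-6 - 8\right) = 611 \left(-14\right) = -8554$)
$\frac{1}{300 \left(-321 + 496\right) + f} = \frac{1}{300 \left(-321 + 496\right) - 8554} = \frac{1}{300 \cdot 175 - 8554} = \frac{1}{52500 - 8554} = \frac{1}{43946}$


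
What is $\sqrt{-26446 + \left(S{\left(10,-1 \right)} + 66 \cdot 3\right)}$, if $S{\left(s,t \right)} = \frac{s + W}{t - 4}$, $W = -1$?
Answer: $\frac{i \sqrt{656245}}{5} \approx 162.02 i$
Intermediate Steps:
$S{\left(s,t \right)} = \frac{-1 + s}{-4 + t}$ ($S{\left(s,t \right)} = \frac{s - 1}{t - 4} = \frac{-1 + s}{-4 + t}$)
$\sqrt{-26446 + \left(S{\left(10,-1 \right)} + 66 \cdot 3\right)} = \sqrt{-26446 + \left(\frac{-1 + 10}{-4 - 1} + 66 \cdot 3\right)} = \sqrt{-26446 + \left(\frac{1}{-5} \cdot 9 + 198\right)} = \sqrt{-26446 + \left(\left(- \frac{1}{5}\right) 9 + 198\right)} = \sqrt{-26446 + \left(- \frac{9}{5} + 198\right)} = \sqrt{-26446 + \frac{981}{5}} = \sqrt{- \frac{131249}{5}} = \frac{i \sqrt{656245}}{5}$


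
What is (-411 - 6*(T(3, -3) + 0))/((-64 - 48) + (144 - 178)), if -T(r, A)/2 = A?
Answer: 447/146 ≈ 3.0616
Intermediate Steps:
T(r, A) = -2*A
(-411 - 6*(T(3, -3) + 0))/((-64 - 48) + (144 - 178)) = (-411 - 6*(-2*(-3) + 0))/((-64 - 48) + (144 - 178)) = (-411 - 6*(6 + 0))/(-112 - 34) = (-411 - 6*6)/(-146) = (-411 - 36)*(-1/146) = -447*(-1/146) = 447/146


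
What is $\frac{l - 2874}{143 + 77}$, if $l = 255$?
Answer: $- \frac{2619}{220} \approx -11.905$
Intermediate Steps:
$\frac{l - 2874}{143 + 77} = \frac{255 - 2874}{143 + 77} = - \frac{2619}{220}$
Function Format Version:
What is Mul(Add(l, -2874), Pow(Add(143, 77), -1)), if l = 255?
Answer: Rational(-2619, 220) ≈ -11.905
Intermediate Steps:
Mul(Add(l, -2874), Pow(Add(143, 77), -1)) = Mul(Add(255, -2874), Pow(Add(143, 77), -1)) = Mul(-2619, Pow(220, -1)) = Mul(-2619, Rational(1, 220)) = Rational(-2619, 220)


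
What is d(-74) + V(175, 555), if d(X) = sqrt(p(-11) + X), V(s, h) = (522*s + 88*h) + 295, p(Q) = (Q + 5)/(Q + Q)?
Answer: 140485 + I*sqrt(8921)/11 ≈ 1.4049e+5 + 8.5865*I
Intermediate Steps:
p(Q) = (5 + Q)/(2*Q) (p(Q) = (5 + Q)/((2*Q)) = (5 + Q)*(1/(2*Q)) = (5 + Q)/(2*Q))
V(s, h) = 295 + 88*h + 522*s (V(s, h) = (88*h + 522*s) + 295 = 295 + 88*h + 522*s)
d(X) = sqrt(3/11 + X) (d(X) = sqrt((1/2)*(5 - 11)/(-11) + X) = sqrt((1/2)*(-1/11)*(-6) + X) = sqrt(3/11 + X))
d(-74) + V(175, 555) = sqrt(33 + 121*(-74))/11 + (295 + 88*555 + 522*175) = sqrt(33 - 8954)/11 + (295 + 48840 + 91350) = sqrt(-8921)/11 + 140485 = (I*sqrt(8921))/11 + 140485 = I*sqrt(8921)/11 + 140485 = 140485 + I*sqrt(8921)/11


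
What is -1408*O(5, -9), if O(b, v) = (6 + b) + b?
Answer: -22528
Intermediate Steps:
O(b, v) = 6 + 2*b
-1408*O(5, -9) = -1408*(6 + 2*5) = -1408*(6 + 10) = -1408*16 = -22528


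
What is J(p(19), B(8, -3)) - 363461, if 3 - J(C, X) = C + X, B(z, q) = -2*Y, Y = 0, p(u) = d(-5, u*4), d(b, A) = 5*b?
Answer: -363433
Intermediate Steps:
p(u) = -25 (p(u) = 5*(-5) = -25)
B(z, q) = 0 (B(z, q) = -2*0 = 0)
J(C, X) = 3 - C - X (J(C, X) = 3 - (C + X) = 3 + (-C - X) = 3 - C - X)
J(p(19), B(8, -3)) - 363461 = (3 - 1*(-25) - 1*0) - 363461 = (3 + 25 + 0) - 363461 = 28 - 363461 = -363433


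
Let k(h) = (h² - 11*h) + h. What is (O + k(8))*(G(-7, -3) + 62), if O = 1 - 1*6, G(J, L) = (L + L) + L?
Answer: -1113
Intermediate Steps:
G(J, L) = 3*L (G(J, L) = 2*L + L = 3*L)
k(h) = h² - 10*h
O = -5 (O = 1 - 6 = -5)
(O + k(8))*(G(-7, -3) + 62) = (-5 + 8*(-10 + 8))*(3*(-3) + 62) = (-5 + 8*(-2))*(-9 + 62) = (-5 - 16)*53 = -21*53 = -1113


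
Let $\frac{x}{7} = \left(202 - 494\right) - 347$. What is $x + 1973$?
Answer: $-2500$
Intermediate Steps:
$x = -4473$ ($x = 7 \left(\left(202 - 494\right) - 347\right) = 7 \left(-292 - 347\right) = 7 \left(-639\right) = -4473$)
$x + 1973 = -4473 + 1973 = -2500$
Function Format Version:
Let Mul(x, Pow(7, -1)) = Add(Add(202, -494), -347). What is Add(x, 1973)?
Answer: -2500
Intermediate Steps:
x = -4473 (x = Mul(7, Add(Add(202, -494), -347)) = Mul(7, Add(-292, -347)) = Mul(7, -639) = -4473)
Add(x, 1973) = Add(-4473, 1973) = -2500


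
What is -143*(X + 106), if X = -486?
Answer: 54340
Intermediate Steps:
-143*(X + 106) = -143*(-486 + 106) = -143*(-380) = 54340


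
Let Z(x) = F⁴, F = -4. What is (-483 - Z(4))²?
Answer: 546121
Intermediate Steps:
Z(x) = 256 (Z(x) = (-4)⁴ = 256)
(-483 - Z(4))² = (-483 - 1*256)² = (-483 - 256)² = (-739)² = 546121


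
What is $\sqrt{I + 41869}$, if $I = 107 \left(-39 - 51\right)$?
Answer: $\sqrt{32239} \approx 179.55$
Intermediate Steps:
$I = -9630$ ($I = 107 \left(-90\right) = -9630$)
$\sqrt{I + 41869} = \sqrt{-9630 + 41869} = \sqrt{32239}$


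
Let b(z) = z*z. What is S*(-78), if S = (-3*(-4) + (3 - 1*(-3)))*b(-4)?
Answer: -22464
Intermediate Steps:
b(z) = z²
S = 288 (S = (-3*(-4) + (3 - 1*(-3)))*(-4)² = (12 + (3 + 3))*16 = (12 + 6)*16 = 18*16 = 288)
S*(-78) = 288*(-78) = -22464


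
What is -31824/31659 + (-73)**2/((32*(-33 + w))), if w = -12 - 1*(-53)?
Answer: 53521289/2701568 ≈ 19.811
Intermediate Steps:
w = 41 (w = -12 + 53 = 41)
-31824/31659 + (-73)**2/((32*(-33 + w))) = -31824/31659 + (-73)**2/((32*(-33 + 41))) = -31824*1/31659 + 5329/((32*8)) = -10608/10553 + 5329/256 = 53521289/2701568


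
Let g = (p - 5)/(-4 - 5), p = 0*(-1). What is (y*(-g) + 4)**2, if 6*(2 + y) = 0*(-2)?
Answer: 2116/81 ≈ 26.123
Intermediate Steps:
p = 0
y = -2 (y = -2 + (0*(-2))/6 = -2 + (1/6)*0 = -2 + 0 = -2)
g = 5/9 (g = (0 - 5)/(-4 - 5) = -5/(-9) = -5*(-1/9) = 5/9 ≈ 0.55556)
(y*(-g) + 4)**2 = (-(-2)*5/9 + 4)**2 = (-2*(-5/9) + 4)**2 = (10/9 + 4)**2 = (46/9)**2 = 2116/81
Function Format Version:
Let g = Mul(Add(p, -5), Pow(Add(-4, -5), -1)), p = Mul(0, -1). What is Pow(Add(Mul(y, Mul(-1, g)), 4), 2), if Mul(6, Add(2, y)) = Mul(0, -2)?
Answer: Rational(2116, 81) ≈ 26.123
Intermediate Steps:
p = 0
y = -2 (y = Add(-2, Mul(Rational(1, 6), Mul(0, -2))) = Add(-2, Mul(Rational(1, 6), 0)) = Add(-2, 0) = -2)
g = Rational(5, 9) (g = Mul(Add(0, -5), Pow(Add(-4, -5), -1)) = Mul(-5, Pow(-9, -1)) = Mul(-5, Rational(-1, 9)) = Rational(5, 9) ≈ 0.55556)
Pow(Add(Mul(y, Mul(-1, g)), 4), 2) = Pow(Add(Mul(-2, Mul(-1, Rational(5, 9))), 4), 2) = Pow(Add(Mul(-2, Rational(-5, 9)), 4), 2) = Pow(Add(Rational(10, 9), 4), 2) = Pow(Rational(46, 9), 2) = Rational(2116, 81)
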